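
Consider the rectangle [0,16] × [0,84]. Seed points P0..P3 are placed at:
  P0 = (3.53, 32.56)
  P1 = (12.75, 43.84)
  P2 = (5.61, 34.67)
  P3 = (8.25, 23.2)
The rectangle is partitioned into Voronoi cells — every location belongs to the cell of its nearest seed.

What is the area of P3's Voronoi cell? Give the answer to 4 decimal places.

Area of P3's cell: 456.1282

1. box [0,16]×[0,84]: [(0, 0) (16, 0) (16, 84) (0, 84)]
2. ⊥bis P3·P0 via (5.89,27.88): [(0, 24.9098) (0, 0) (16, 0) (16, 32.9782)]  |A|=463.1043
3. ⊥bis P3·P1 via (10.5,33.52): [(15.0899, 32.5193) (0, 24.9098) (0, 0) (16, 0) (16, 32.3209)]  |A|=462.8052
4. ⊥bis P3·P2 via (6.93,28.935): [(8.8656, 29.3805) (0, 24.9098) (0, 0) (16, 0) (16, 31.0226)]  |A|=456.1282
5. canonical 5-gon: [(8.8656, 29.3805) (0, 24.9098) (0, 0) (16, 0) (16, 31.0226)]
6. shoelace: 456.1282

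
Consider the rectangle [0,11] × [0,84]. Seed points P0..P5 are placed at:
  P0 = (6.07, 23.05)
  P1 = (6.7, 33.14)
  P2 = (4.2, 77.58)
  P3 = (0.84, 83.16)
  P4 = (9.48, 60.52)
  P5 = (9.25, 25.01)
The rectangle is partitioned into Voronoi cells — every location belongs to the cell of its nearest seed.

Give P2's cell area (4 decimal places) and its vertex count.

Area of P2's cell: 147.0109 (5 vertices)

1. box [0,11]×[0,84]: [(0, 0) (11, 0) (11, 84) (0, 84)]
2. ⊥bis P2·P0 via (5.135,50.315): [(0, 50.1389) (11, 50.5161) (11, 84) (0, 84)]  |A|=370.3973
3. ⊥bis P2·P1 via (5.45,55.36): [(0, 55.0534) (11, 55.6722) (11, 84) (0, 84)]  |A|=315.0091
4. ⊥bis P2·P3 via (2.52,80.37): [(0, 78.8526) (0, 55.0534) (11, 55.6722) (11, 84) (8.5484, 84)]  |A|=293.008
5. ⊥bis P2·P4 via (6.84,69.05): [(0, 78.8526) (0, 66.933) (11, 70.3375) (11, 84) (8.5484, 84)]  |A|=147.0109
6. ⊥bis P2·P5 via (6.725,51.295): [(0, 78.8526) (0, 66.933) (11, 70.3375) (11, 84) (8.5484, 84)]  |A|=147.0109
7. canonical 5-gon: [(0, 78.8526) (0, 66.933) (11, 70.3375) (11, 84) (8.5484, 84)]
8. shoelace: 147.0109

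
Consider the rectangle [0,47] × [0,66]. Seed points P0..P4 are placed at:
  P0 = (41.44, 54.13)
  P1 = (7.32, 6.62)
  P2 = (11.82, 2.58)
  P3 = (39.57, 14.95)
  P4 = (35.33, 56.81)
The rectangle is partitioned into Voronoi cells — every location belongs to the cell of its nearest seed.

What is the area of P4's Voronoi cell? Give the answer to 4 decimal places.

Area of P4's cell: 1063.4326

1. box [0,47]×[0,66]: [(0, 0) (47, 0) (47, 66) (0, 66)]
2. ⊥bis P4·P0 via (38.385,55.47): [(0, 0) (14.0545, 0) (43.0037, 66) (0, 66)]  |A|=1882.92
3. ⊥bis P4·P1 via (21.325,31.715): [(0, 43.616) (26.6596, 28.7379) (43.0037, 66) (0, 66)]  |A|=1099.5791
4. ⊥bis P4·P2 via (23.575,29.695): [(0, 43.616) (26.6596, 28.7379) (43.0037, 66) (0, 66)]  |A|=1099.5791
5. ⊥bis P4·P3 via (37.45,35.88): [(0, 43.616) (17.4854, 33.8578) (29.4363, 35.0683) (43.0037, 66) (0, 66)]  |A|=1063.4326
6. canonical 5-gon: [(0, 43.616) (17.4854, 33.8578) (29.4363, 35.0683) (43.0037, 66) (0, 66)]
7. shoelace: 1063.4326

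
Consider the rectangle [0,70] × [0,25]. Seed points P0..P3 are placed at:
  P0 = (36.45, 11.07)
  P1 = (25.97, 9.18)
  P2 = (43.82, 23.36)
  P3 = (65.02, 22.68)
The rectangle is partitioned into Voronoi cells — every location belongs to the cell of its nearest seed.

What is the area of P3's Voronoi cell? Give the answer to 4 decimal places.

1. box [0,70]×[0,25]: [(0, 0) (70, 0) (70, 25) (0, 25)]
2. ⊥bis P3·P0 via (50.735,16.875): [(57.5925, 0) (70, 0) (70, 25) (47.4332, 25)]  |A|=437.1782
3. ⊥bis P3·P1 via (45.495,15.93): [(57.5925, 0) (70, 0) (70, 25) (47.4332, 25)]  |A|=437.1782
4. ⊥bis P3·P2 via (54.42,23.02): [(53.9677, 8.9199) (57.5925, 0) (70, 0) (70, 25) (54.4835, 25)]  |A|=380.4936
5. canonical 5-gon: [(53.9677, 8.9199) (57.5925, 0) (70, 0) (70, 25) (54.4835, 25)]
6. shoelace: 380.4936

Area of P3's cell: 380.4936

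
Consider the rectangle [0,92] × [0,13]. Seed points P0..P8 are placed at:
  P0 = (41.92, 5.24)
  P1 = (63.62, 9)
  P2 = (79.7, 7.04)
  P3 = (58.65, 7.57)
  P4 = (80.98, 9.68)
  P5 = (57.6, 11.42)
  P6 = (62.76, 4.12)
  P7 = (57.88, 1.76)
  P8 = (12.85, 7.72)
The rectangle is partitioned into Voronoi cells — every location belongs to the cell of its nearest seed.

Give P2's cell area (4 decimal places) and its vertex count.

1. box [0,92]×[0,13]: [(0, 0) (92, 0) (92, 13) (0, 13)]
2. ⊥bis P2·P0 via (60.81,6.14): [(61.1025, 0) (92, 0) (92, 13) (60.4832, 13)]  |A|=405.693
3. ⊥bis P2·P1 via (71.66,8.02): [(70.6824, 0) (92, 0) (92, 13) (72.267, 13)]  |A|=266.8286
4. ⊥bis P2·P3 via (69.175,7.305): [(70.6824, 0) (92, 0) (92, 13) (72.267, 13)]  |A|=266.8286
5. ⊥bis P2·P4 via (80.34,8.36): [(72.1835, 12.3147) (70.6824, 0) (92, 0) (92, 2.7067)]  |A|=158.0778
6. ⊥bis P2·P5 via (68.65,9.23): [(72.1835, 12.3147) (70.6824, 0) (92, 0) (92, 2.7067)]  |A|=158.0778
7. ⊥bis P2·P6 via (71.23,5.58): [(72.1835, 12.3147) (71.3077, 5.1294) (72.1918, 0) (92, 0) (92, 2.7067)]  |A|=154.2066
8. ⊥bis P2·P7 via (68.79,4.4): [(72.1835, 12.3147) (71.3077, 5.1294) (72.1918, 0) (92, 0) (92, 2.7067)]  |A|=154.2066
9. ⊥bis P2·P8 via (46.275,7.38): [(72.1835, 12.3147) (71.3077, 5.1294) (72.1918, 0) (92, 0) (92, 2.7067)]  |A|=154.2066
10. canonical 5-gon: [(72.1835, 12.3147) (71.3077, 5.1294) (72.1918, 0) (92, 0) (92, 2.7067)]
11. shoelace: 154.2066

Area of P2's cell: 154.2066 (5 vertices)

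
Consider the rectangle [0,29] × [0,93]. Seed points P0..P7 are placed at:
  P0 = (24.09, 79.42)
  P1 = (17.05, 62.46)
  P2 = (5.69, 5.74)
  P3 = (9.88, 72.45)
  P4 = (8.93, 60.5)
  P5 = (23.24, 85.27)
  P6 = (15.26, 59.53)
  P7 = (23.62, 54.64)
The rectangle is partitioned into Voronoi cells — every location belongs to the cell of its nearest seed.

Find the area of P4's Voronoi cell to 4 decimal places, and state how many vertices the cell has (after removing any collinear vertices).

Area of P4's cell: 346.4936 (6 vertices)

1. box [0,29]×[0,93]: [(0, 0) (29, 0) (29, 93) (0, 93)]
2. ⊥bis P4·P0 via (16.51,69.96): [(0, 83.1889) (0, 0) (29, 0) (29, 59.9522)]  |A|=2075.5459
3. ⊥bis P4·P1 via (12.99,61.48): [(9.6082, 75.4902) (0, 83.1889) (0, 0) (27.83, 0)]  |A|=1450.0952
4. ⊥bis P4·P2 via (7.31,33.12): [(20.017, 32.3682) (9.6082, 75.4902) (0, 83.1889) (0, 33.5525)]  |A|=663.8819
5. ⊥bis P4·P3 via (9.405,66.475): [(20.017, 32.3682) (11.8309, 66.2821) (0, 67.2227) (0, 33.5525)]  |A|=533.754
6. ⊥bis P4·P5 via (16.085,72.885): [(20.017, 32.3682) (11.8309, 66.2821) (0, 67.2227) (0, 33.5525)]  |A|=533.754
7. ⊥bis P4·P6 via (12.095,60.015): [(7.9677, 33.0811) (12.5799, 63.1791) (11.8309, 66.2821) (0, 67.2227) (0, 33.5525)]  |A|=350.7796
8. ⊥bis P4·P7 via (16.275,57.57): [(6.5398, 33.1656) (8.8793, 39.0304) (12.5799, 63.1791) (11.8309, 66.2821) (0, 67.2227) (0, 33.5525)]  |A|=346.4936
9. canonical 6-gon: [(6.5398, 33.1656) (8.8793, 39.0304) (12.5799, 63.1791) (11.8309, 66.2821) (0, 67.2227) (0, 33.5525)]
10. shoelace: 346.4936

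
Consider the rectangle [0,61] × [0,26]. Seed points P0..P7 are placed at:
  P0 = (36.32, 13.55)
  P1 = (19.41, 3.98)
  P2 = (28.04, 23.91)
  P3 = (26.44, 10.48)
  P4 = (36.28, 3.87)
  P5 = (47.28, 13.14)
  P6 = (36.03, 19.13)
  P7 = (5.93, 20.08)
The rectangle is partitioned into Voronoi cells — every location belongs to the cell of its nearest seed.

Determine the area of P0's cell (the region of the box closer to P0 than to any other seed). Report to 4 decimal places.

Area of P0's cell: 80.4002

1. box [0,61]×[0,26]: [(0, 0) (61, 0) (61, 26) (0, 26)]
2. ⊥bis P0·P1 via (27.865,8.765): [(32.8254, 0) (61, 0) (61, 26) (18.1111, 26)]  |A|=923.8254
3. ⊥bis P0·P2 via (32.18,18.73): [(25.3257, 13.2519) (32.8254, 0) (61, 0) (61, 26) (41.2763, 26)]  |A|=776.1688
4. ⊥bis P0·P3 via (31.38,12.015): [(29.8677, 16.8819) (35.1134, 0) (61, 0) (61, 26) (41.2763, 26)]  |A|=713.1489
5. ⊥bis P0·P4 via (36.3,8.71): [(29.8677, 16.8819) (32.402, 8.7261) (61, 8.6079) (61, 26) (41.2763, 26)]  |A|=477.1193
6. ⊥bis P0·P5 via (41.8,13.345): [(29.8677, 16.8819) (32.402, 8.7261) (41.6258, 8.688) (42.2734, 26) (41.2763, 26)]  |A|=146.543
7. ⊥bis P0·P6 via (36.175,16.34): [(30.1337, 16.026) (32.402, 8.7261) (41.6258, 8.688) (41.9232, 16.6387)]  |A|=80.4002
8. ⊥bis P0·P7 via (21.125,16.815): [(30.1337, 16.026) (32.402, 8.7261) (41.6258, 8.688) (41.9232, 16.6387)]  |A|=80.4002
9. canonical 4-gon: [(30.1337, 16.026) (32.402, 8.7261) (41.6258, 8.688) (41.9232, 16.6387)]
10. shoelace: 80.4002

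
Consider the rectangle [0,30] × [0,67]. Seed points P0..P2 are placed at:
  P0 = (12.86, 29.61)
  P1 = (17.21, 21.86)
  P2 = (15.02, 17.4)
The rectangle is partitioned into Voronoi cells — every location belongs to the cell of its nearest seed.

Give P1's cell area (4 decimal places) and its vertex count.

Area of P1's cell: 216.0255 (3 vertices)

1. box [0,30]×[0,67]: [(0, 0) (30, 0) (30, 67) (0, 67)]
2. ⊥bis P1·P0 via (15.035,25.735): [(0, 17.296) (0, 0) (30, 0) (30, 34.1347)]  |A|=771.4606
3. ⊥bis P1·P2 via (16.115,19.63): [(9.7375, 22.7616) (30, 12.812) (30, 34.1347)]  |A|=216.0255
4. canonical 3-gon: [(9.7375, 22.7616) (30, 12.812) (30, 34.1347)]
5. shoelace: 216.0255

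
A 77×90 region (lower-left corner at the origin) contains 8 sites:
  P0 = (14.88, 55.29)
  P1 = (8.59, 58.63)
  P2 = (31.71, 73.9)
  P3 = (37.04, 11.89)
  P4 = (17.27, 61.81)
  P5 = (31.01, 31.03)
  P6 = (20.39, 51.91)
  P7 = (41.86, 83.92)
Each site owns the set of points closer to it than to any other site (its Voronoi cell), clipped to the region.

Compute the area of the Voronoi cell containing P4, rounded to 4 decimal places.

Area of P4's cell: 352.5223

1. box [0,77]×[0,90]: [(0, 0) (77, 0) (77, 90) (0, 90)]
2. ⊥bis P4·P0 via (16.075,58.55): [(0, 64.4425) (77, 36.2171) (77, 90) (0, 90)]  |A|=3054.6059
3. ⊥bis P4·P1 via (12.93,60.22): [(13.1489, 59.6226) (77, 36.2171) (77, 90) (2.0198, 90)]  |A|=2855.9018
4. ⊥bis P4·P2 via (24.49,67.855): [(13.1489, 59.6226) (39.4567, 49.9791) (5.9489, 90) (2.0198, 90)]  |A|=424.5441
5. ⊥bis P4·P3 via (27.155,36.85): [(13.1489, 59.6226) (39.4567, 49.9791) (5.9489, 90) (2.0198, 90)]  |A|=424.5441
6. ⊥bis P4·P5 via (24.14,46.42): [(13.1489, 59.6226) (35.4243, 51.4572) (37.4588, 52.3654) (5.9489, 90) (2.0198, 90)]  |A|=421.2094
7. ⊥bis P4·P6 via (18.83,56.86): [(13.1489, 59.6226) (19.8277, 57.1744) (30.5921, 60.5668) (5.9489, 90) (2.0198, 90)]  |A|=352.5223
8. ⊥bis P4·P7 via (29.565,72.865): [(13.1489, 59.6226) (19.8277, 57.1744) (30.5921, 60.5668) (5.9489, 90) (2.0198, 90)]  |A|=352.5223
9. canonical 5-gon: [(13.1489, 59.6226) (19.8277, 57.1744) (30.5921, 60.5668) (5.9489, 90) (2.0198, 90)]
10. shoelace: 352.5223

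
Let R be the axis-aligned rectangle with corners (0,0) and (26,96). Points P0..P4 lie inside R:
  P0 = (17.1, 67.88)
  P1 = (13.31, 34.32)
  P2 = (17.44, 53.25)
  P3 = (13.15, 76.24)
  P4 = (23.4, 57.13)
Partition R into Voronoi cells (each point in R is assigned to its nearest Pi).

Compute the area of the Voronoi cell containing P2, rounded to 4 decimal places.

Area of P2's cell: 356.0330

1. box [0,26]×[0,96]: [(0, 0) (26, 0) (26, 96) (0, 96)]
2. ⊥bis P2·P0 via (17.27,60.565): [(0, 60.1636) (0, 0) (26, 0) (26, 60.7679)]  |A|=1572.1099
3. ⊥bis P2·P1 via (15.375,43.785): [(0, 60.1636) (0, 47.1394) (26, 41.4669) (26, 60.7679)]  |A|=420.2278
4. ⊥bis P2·P3 via (15.295,64.745): [(0, 60.1636) (0, 47.1394) (26, 41.4669) (26, 60.7679)]  |A|=420.2278
5. ⊥bis P2·P4 via (20.42,55.19): [(16.926, 60.557) (0, 60.1636) (0, 47.1394) (26, 41.4669) (26, 46.6187)]  |A|=356.033
6. canonical 5-gon: [(16.926, 60.557) (0, 60.1636) (0, 47.1394) (26, 41.4669) (26, 46.6187)]
7. shoelace: 356.033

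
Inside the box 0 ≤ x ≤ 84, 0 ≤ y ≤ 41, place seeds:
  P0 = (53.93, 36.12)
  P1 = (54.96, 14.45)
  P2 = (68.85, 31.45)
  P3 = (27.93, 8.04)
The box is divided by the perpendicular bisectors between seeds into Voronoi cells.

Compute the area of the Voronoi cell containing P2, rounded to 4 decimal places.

1. box [0,84]×[0,41]: [(0, 0) (84, 0) (84, 41) (0, 41)]
2. ⊥bis P2·P0 via (61.39,33.785): [(50.8152, 0) (84, 0) (84, 41) (63.6483, 41)]  |A|=1097.4979
3. ⊥bis P2·P1 via (61.905,22.95): [(58.7942, 25.4917) (84, 4.8971) (84, 41) (63.6483, 41)]  |A|=612.8116
4. ⊥bis P2·P3 via (48.39,19.745): [(58.7942, 25.4917) (84, 4.8971) (84, 41) (63.6483, 41)]  |A|=612.8116
5. canonical 4-gon: [(58.7942, 25.4917) (84, 4.8971) (84, 41) (63.6483, 41)]
6. shoelace: 612.8116

Area of P2's cell: 612.8116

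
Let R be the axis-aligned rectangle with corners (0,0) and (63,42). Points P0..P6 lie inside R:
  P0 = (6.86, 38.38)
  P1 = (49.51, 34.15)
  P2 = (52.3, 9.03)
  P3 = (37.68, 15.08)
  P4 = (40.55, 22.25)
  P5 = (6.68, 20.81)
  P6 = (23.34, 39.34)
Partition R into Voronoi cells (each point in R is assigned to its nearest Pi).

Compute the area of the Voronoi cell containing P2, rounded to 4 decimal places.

Area of P2's cell: 395.6023

1. box [0,63]×[0,42]: [(0, 0) (63, 0) (63, 42) (0, 42)]
2. ⊥bis P2·P0 via (29.58,23.705): [(14.2688, 0) (63, 0) (63, 42) (41.3969, 42)]  |A|=1477.0215
3. ⊥bis P2·P1 via (50.905,21.59): [(26.4603, 18.875) (14.2688, 0) (63, 0) (63, 22.9334)]  |A|=878.8901
4. ⊥bis P2·P3 via (44.99,12.055): [(48.8409, 21.3607) (40.0014, 0) (63, 0) (63, 22.9334)]  |A|=407.9913
5. ⊥bis P2·P4 via (46.425,15.64): [(53.4356, 21.8711) (46.5018, 15.7082) (40.0014, 0) (63, 0) (63, 22.9334)]  |A|=395.6023
6. ⊥bis P2·P5 via (29.49,14.92): [(53.4356, 21.8711) (46.5018, 15.7082) (40.0014, 0) (63, 0) (63, 22.9334)]  |A|=395.6023
7. ⊥bis P2·P6 via (37.82,24.185): [(53.4356, 21.8711) (46.5018, 15.7082) (40.0014, 0) (63, 0) (63, 22.9334)]  |A|=395.6023
8. canonical 5-gon: [(53.4356, 21.8711) (46.5018, 15.7082) (40.0014, 0) (63, 0) (63, 22.9334)]
9. shoelace: 395.6023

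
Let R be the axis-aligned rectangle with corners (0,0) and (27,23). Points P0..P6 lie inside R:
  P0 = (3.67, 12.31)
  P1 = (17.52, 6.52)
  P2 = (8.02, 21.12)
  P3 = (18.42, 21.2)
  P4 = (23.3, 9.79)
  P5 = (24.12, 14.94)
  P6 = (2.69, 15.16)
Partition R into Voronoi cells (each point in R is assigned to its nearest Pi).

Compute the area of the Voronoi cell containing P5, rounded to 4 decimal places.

1. box [0,27]×[0,23]: [(0, 0) (27, 0) (27, 23) (0, 23)]
2. ⊥bis P5·P0 via (13.895,13.625): [(15.6473, 0) (27, 0) (27, 23) (12.6893, 23)]  |A|=295.1294
3. ⊥bis P5·P1 via (20.82,10.73): [(13.5327, 16.4421) (27, 5.8858) (27, 23) (12.6893, 23)]  |A|=162.1647
4. ⊥bis P5·P2 via (16.07,18.03): [(15.0146, 15.2805) (27, 5.8858) (27, 23) (17.9777, 23)]  |A|=137.3835
5. ⊥bis P5·P3 via (21.27,18.07): [(16.7299, 13.936) (27, 5.8858) (27, 23) (26.6844, 23)]  |A|=89.3128
6. ⊥bis P5·P4 via (23.71,12.365): [(16.7299, 13.936) (17.4657, 13.3592) (27, 11.8412) (27, 23) (26.6844, 23)]  |A|=60.923
7. ⊥bis P5·P6 via (13.405,15.05): [(16.7299, 13.936) (17.4657, 13.3592) (27, 11.8412) (27, 23) (26.6844, 23)]  |A|=60.923
8. canonical 5-gon: [(16.7299, 13.936) (17.4657, 13.3592) (27, 11.8412) (27, 23) (26.6844, 23)]
9. shoelace: 60.923

Area of P5's cell: 60.9230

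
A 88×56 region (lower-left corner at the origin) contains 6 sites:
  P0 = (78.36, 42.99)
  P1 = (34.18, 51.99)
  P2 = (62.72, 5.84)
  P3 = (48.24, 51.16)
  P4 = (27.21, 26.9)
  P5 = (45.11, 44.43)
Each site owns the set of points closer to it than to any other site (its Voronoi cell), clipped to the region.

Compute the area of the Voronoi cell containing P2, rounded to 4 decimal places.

Area of P2's cell: 1080.9631

1. box [0,88]×[0,56]: [(0, 0) (88, 0) (88, 56) (0, 56)]
2. ⊥bis P2·P0 via (70.54,24.415): [(0, 54.1121) (0, 0) (88, 0) (88, 17.0644)]  |A|=3131.7645
3. ⊥bis P2·P1 via (48.45,28.915): [(53.0678, 31.7707) (1.6936, 0) (88, 0) (88, 17.0644)]  |A|=1669.0571
4. ⊥bis P2·P3 via (55.48,28.5): [(58.5255, 29.4731) (39.5473, 23.4094) (1.6936, 0) (88, 0) (88, 17.0644)]  |A|=1630.7075
5. ⊥bis P2·P4 via (44.965,16.37): [(58.5255, 29.4731) (51.3825, 27.1908) (35.2564, 0) (88, 0) (88, 17.0644)]  |A|=1107.4498
6. ⊥bis P2·P5 via (53.915,25.135): [(61.072, 28.401) (48.7711, 22.7877) (35.2564, 0) (88, 0) (88, 17.0644)]  |A|=1080.9631
7. canonical 5-gon: [(61.072, 28.401) (48.7711, 22.7877) (35.2564, 0) (88, 0) (88, 17.0644)]
8. shoelace: 1080.9631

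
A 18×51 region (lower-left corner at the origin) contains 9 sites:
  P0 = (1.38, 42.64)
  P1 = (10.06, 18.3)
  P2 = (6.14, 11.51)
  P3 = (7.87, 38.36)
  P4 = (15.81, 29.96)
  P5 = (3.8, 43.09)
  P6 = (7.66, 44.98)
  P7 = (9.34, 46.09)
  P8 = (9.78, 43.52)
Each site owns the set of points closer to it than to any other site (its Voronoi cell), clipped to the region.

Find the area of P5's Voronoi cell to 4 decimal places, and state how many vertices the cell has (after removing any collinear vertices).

Area of P5's cell: 31.1074 (4 vertices)

1. box [0,18]×[0,51]: [(0, 0) (18, 0) (18, 51) (0, 51)]
2. ⊥bis P5·P0 via (2.59,42.865): [(10.5608, 0) (18, 0) (18, 51) (1.0773, 51)]  |A|=621.2295
3. ⊥bis P5·P1 via (6.93,30.695): [(4.9462, 30.194) (18, 33.4904) (18, 51) (1.0773, 51)]  |A|=290.3302
4. ⊥bis P5·P2 via (4.97,27.3): [(4.9462, 30.194) (18, 33.4904) (18, 51) (1.0773, 51)]  |A|=290.3302
5. ⊥bis P5·P3 via (5.835,40.725): [(3.3806, 38.6131) (17.7762, 51) (1.0773, 51)]  |A|=103.4239
6. ⊥bis P5·P4 via (9.805,36.525): [(3.3806, 38.6131) (17.7762, 51) (1.0773, 51)]  |A|=103.4239
7. ⊥bis P5·P6 via (5.73,44.035): [(3.3806, 38.6131) (6.9014, 41.6426) (2.3197, 51) (1.0773, 51)]  |A|=31.1074
8. ⊥bis P5·P7 via (6.57,44.59): [(3.3806, 38.6131) (6.9014, 41.6426) (2.3197, 51) (1.0773, 51)]  |A|=31.1074
9. ⊥bis P5·P8 via (6.79,43.305): [(3.3806, 38.6131) (6.9014, 41.6426) (2.3197, 51) (1.0773, 51)]  |A|=31.1074
10. canonical 4-gon: [(3.3806, 38.6131) (6.9014, 41.6426) (2.3197, 51) (1.0773, 51)]
11. shoelace: 31.1074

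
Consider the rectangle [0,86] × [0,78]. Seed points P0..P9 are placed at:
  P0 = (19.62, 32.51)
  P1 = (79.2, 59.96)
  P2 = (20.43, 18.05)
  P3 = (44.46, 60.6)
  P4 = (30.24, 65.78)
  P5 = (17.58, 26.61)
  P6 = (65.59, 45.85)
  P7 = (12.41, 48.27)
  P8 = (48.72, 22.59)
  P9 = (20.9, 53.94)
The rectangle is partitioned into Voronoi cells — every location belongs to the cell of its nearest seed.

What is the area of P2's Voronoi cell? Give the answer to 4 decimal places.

Area of P2's cell: 779.1329

1. box [0,86]×[0,78]: [(0, 0) (86, 0) (86, 78) (0, 78)]
2. ⊥bis P2·P0 via (20.025,25.28): [(0, 24.1583) (0, 0) (86, 0) (86, 28.9757)]  |A|=2284.7604
3. ⊥bis P2·P1 via (49.815,39.005): [(58.0823, 27.4118) (0, 24.1583) (0, 0) (77.6302, 0)]  |A|=1765.5773
4. ⊥bis P2·P3 via (32.445,39.325): [(61.1454, 23.1166) (53.9496, 27.1803) (0, 24.1583) (0, 0) (77.6302, 0)]  |A|=1756.3471
5. ⊥bis P2·P4 via (25.335,41.915): [(61.1454, 23.1166) (53.9496, 27.1803) (0, 24.1583) (0, 0) (77.6302, 0)]  |A|=1756.3471
6. ⊥bis P2·P5 via (19.005,22.33): [(61.1454, 23.1166) (53.9496, 27.1803) (29.4513, 25.808) (0, 16.0024) (0, 0) (77.6302, 0)]  |A|=1636.2467
7. ⊥bis P2·P6 via (43.01,31.95): [(46.2129, 26.747) (29.4513, 25.808) (0, 16.0024) (0, 0) (62.6781, 0)]  |A|=1276.3357
8. ⊥bis P2·P7 via (16.42,33.16): [(46.2129, 26.747) (29.4513, 25.808) (0, 16.0024) (0, 0) (62.6781, 0)]  |A|=1276.3357
9. ⊥bis P2·P8 via (34.575,20.32): [(33.6565, 26.0436) (29.4513, 25.808) (0, 16.0024) (0, 0) (37.836, 0)]  |A|=779.1329
10. ⊥bis P2·P9 via (20.665,35.995): [(33.6565, 26.0436) (29.4513, 25.808) (0, 16.0024) (0, 0) (37.836, 0)]  |A|=779.1329
11. canonical 5-gon: [(33.6565, 26.0436) (29.4513, 25.808) (0, 16.0024) (0, 0) (37.836, 0)]
12. shoelace: 779.1329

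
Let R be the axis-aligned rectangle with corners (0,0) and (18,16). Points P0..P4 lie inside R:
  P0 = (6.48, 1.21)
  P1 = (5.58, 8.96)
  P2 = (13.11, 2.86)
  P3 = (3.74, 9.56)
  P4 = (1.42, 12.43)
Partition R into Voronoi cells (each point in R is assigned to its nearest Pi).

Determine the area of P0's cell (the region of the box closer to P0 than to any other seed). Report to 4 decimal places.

1. box [0,18]×[0,16]: [(0, 0) (18, 0) (18, 16) (0, 16)]
2. ⊥bis P0·P1 via (6.03,5.085): [(0, 4.3847) (0, 0) (18, 0) (18, 6.4751)]  |A|=97.7383
3. ⊥bis P0·P2 via (9.795,2.035): [(8.9515, 5.4243) (0, 4.3847) (0, 0) (10.3014, 0)]  |A|=47.564
4. ⊥bis P0·P3 via (5.11,5.385): [(8.9515, 5.4243) (3.1911, 4.7553) (0, 3.7082) (0, 0) (10.3014, 0)]  |A|=46.4845
5. ⊥bis P0·P4 via (3.95,6.82): [(8.9515, 5.4243) (3.1911, 4.7553) (0, 3.7082) (0, 0) (10.3014, 0)]  |A|=46.4845
6. canonical 5-gon: [(8.9515, 5.4243) (3.1911, 4.7553) (0, 3.7082) (0, 0) (10.3014, 0)]
7. shoelace: 46.4845

Area of P0's cell: 46.4845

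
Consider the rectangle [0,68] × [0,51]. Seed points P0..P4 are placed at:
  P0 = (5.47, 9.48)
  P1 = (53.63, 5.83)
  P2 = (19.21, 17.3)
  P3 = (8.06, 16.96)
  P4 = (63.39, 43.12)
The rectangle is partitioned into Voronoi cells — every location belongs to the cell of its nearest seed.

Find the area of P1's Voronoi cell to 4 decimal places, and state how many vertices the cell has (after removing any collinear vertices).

Area of P1's cell: 793.7354 (4 vertices)

1. box [0,68]×[0,51]: [(0, 0) (68, 0) (68, 51) (0, 51)]
2. ⊥bis P1·P0 via (29.55,7.655): [(28.9698, 0) (68, 0) (68, 51) (32.8351, 51)]  |A|=1891.9748
3. ⊥bis P1·P2 via (36.42,11.565): [(32.5661, 0) (68, 0) (68, 51) (49.5612, 51)]  |A|=1373.7538
4. ⊥bis P1·P3 via (30.845,11.395): [(32.5661, 0) (68, 0) (68, 51) (49.5612, 51)]  |A|=1373.7538
5. ⊥bis P1·P4 via (58.51,24.475): [(42.1491, 28.7572) (32.5661, 0) (68, 0) (68, 21.9912)]  |A|=793.7354
6. canonical 4-gon: [(42.1491, 28.7572) (32.5661, 0) (68, 0) (68, 21.9912)]
7. shoelace: 793.7354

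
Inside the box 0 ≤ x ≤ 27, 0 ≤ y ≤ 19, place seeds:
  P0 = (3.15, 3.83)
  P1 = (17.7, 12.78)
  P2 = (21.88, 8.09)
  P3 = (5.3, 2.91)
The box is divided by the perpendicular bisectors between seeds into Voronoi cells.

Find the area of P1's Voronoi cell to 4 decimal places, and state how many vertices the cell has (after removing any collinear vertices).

1. box [0,27]×[0,19]: [(0, 0) (27, 0) (27, 19) (0, 19)]
2. ⊥bis P1·P0 via (10.425,8.305): [(15.5336, 0) (27, 0) (27, 19) (3.8463, 19)]  |A|=328.8913
3. ⊥bis P1·P2 via (19.79,10.435): [(12.8949, 4.2897) (27, 16.861) (27, 19) (3.8463, 19)]  |A|=185.3848
4. ⊥bis P1·P3 via (11.5,7.845): [(8.014, 12.2246) (13.7344, 5.0379) (27, 16.861) (27, 19) (3.8463, 19)]  |A|=180.2282
5. canonical 5-gon: [(8.014, 12.2246) (13.7344, 5.0379) (27, 16.861) (27, 19) (3.8463, 19)]
6. shoelace: 180.2282

Area of P1's cell: 180.2282 (5 vertices)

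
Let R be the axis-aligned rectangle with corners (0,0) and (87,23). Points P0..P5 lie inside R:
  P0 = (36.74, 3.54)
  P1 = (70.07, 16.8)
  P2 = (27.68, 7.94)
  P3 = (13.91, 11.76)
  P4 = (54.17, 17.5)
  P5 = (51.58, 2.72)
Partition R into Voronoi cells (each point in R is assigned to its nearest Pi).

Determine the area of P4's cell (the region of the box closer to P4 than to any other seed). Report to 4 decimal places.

Area of P4's cell: 275.0924

1. box [0,87]×[0,23]: [(0, 0) (87, 0) (87, 23) (0, 23)]
2. ⊥bis P4·P0 via (45.455,10.52): [(53.8807, 0) (87, 0) (87, 23) (35.4595, 23)]  |A|=973.5877
3. ⊥bis P4·P1 via (62.12,17.15): [(53.8807, 0) (61.365, 0) (62.3775, 23) (35.4595, 23)]  |A|=395.6266
4. ⊥bis P4·P2 via (40.925,12.72): [(38.6548, 19.0105) (53.8807, 0) (61.365, 0) (62.3775, 23) (37.215, 23)]  |A|=392.1248
5. ⊥bis P4·P3 via (34.04,14.63): [(38.6548, 19.0105) (53.8807, 0) (61.365, 0) (62.3775, 23) (37.215, 23)]  |A|=392.1248
6. ⊥bis P4·P5 via (52.875,10.11): [(38.6548, 19.0105) (44.6256, 11.5556) (61.7417, 8.5562) (62.3775, 23) (37.215, 23)]  |A|=275.0924
7. canonical 5-gon: [(38.6548, 19.0105) (44.6256, 11.5556) (61.7417, 8.5562) (62.3775, 23) (37.215, 23)]
8. shoelace: 275.0924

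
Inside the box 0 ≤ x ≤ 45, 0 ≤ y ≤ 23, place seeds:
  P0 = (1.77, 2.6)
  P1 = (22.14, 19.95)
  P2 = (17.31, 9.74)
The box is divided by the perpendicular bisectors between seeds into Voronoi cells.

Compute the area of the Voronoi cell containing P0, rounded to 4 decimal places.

1. box [0,45]×[0,23]: [(0, 0) (45, 0) (45, 23) (0, 23)]
2. ⊥bis P0·P1 via (11.955,11.275): [(0, 0) (21.5584, 0) (1.9683, 23) (0, 23)]  |A|=270.5572
3. ⊥bis P0·P2 via (9.54,6.17): [(0, 0) (12.3749, 0) (1.8073, 23) (0, 23)]  |A|=163.0949
4. canonical 4-gon: [(0, 0) (12.3749, 0) (1.8073, 23) (0, 23)]
5. shoelace: 163.0949

Area of P0's cell: 163.0949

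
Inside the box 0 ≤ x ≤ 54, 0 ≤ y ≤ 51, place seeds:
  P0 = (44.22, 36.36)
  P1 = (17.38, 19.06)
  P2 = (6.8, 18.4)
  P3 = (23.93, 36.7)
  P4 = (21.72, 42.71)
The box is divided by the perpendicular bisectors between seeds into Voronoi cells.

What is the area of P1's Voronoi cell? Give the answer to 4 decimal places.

Area of P1's cell: 752.0380

1. box [0,54]×[0,51]: [(0, 0) (54, 0) (54, 51) (0, 51)]
2. ⊥bis P1·P0 via (30.8,27.71): [(0, 0) (48.6608, 0) (15.7882, 51) (0, 51)]  |A|=1643.4484
3. ⊥bis P1·P2 via (12.09,18.73): [(13.2584, 0) (48.6608, 0) (15.7882, 51) (10.0769, 51)]  |A|=1048.397
4. ⊥bis P1·P3 via (20.655,27.88): [(11.3026, 31.3527) (13.2584, 0) (48.6608, 0) (33.848, 22.9813)]  |A|=752.038
5. ⊥bis P1·P4 via (19.55,30.885): [(11.3026, 31.3527) (13.2584, 0) (48.6608, 0) (33.848, 22.9813)]  |A|=752.038
6. canonical 4-gon: [(11.3026, 31.3527) (13.2584, 0) (48.6608, 0) (33.848, 22.9813)]
7. shoelace: 752.038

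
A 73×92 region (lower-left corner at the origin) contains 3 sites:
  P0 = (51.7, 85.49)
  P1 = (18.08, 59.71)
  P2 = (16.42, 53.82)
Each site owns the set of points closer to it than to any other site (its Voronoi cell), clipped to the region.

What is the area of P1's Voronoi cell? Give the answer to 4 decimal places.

Area of P1's cell: 1298.7082

1. box [0,73]×[0,92]: [(0, 0) (73, 0) (73, 92) (0, 92)]
2. ⊥bis P1·P0 via (34.89,72.6): [(0, 0) (73, 0) (73, 22.9003) (20.014, 92) (0, 92)]  |A|=4885.3408
3. ⊥bis P1·P2 via (17.25,56.765): [(0, 61.6266) (55.2431, 46.0573) (20.014, 92) (0, 92)]  |A|=1298.7082
4. canonical 4-gon: [(0, 61.6266) (55.2431, 46.0573) (20.014, 92) (0, 92)]
5. shoelace: 1298.7082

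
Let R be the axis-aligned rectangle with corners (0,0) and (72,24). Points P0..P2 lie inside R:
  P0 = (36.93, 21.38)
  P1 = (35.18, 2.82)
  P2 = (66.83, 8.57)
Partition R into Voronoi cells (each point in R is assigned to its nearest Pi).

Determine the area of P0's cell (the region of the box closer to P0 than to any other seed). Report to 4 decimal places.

Area of P0's cell: 581.4135

1. box [0,72]×[0,24]: [(0, 0) (72, 0) (72, 24) (0, 24)]
2. ⊥bis P0·P1 via (36.055,12.1): [(0, 15.4996) (72, 8.7108) (72, 24) (0, 24)]  |A|=856.4266
3. ⊥bis P0·P2 via (51.88,14.975): [(0, 15.4996) (50.0816, 10.7774) (55.7466, 24) (0, 24)]  |A|=581.4135
4. canonical 4-gon: [(0, 15.4996) (50.0816, 10.7774) (55.7466, 24) (0, 24)]
5. shoelace: 581.4135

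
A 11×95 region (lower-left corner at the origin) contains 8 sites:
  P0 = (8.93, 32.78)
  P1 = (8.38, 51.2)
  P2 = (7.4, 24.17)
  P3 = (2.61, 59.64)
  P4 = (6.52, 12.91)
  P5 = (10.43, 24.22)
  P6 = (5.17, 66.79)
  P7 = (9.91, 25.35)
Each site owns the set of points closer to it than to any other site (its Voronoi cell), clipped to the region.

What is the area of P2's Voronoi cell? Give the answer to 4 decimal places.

Area of P2's cell: 88.5940

1. box [0,11]×[0,95]: [(0, 0) (11, 0) (11, 95) (0, 95)]
2. ⊥bis P2·P0 via (8.165,28.475): [(0, 29.9259) (0, 0) (11, 0) (11, 27.9712)]  |A|=318.4343
3. ⊥bis P2·P1 via (7.89,37.685): [(0, 29.9259) (0, 0) (11, 0) (11, 27.9712)]  |A|=318.4343
4. ⊥bis P2·P3 via (5.005,41.905): [(0, 29.9259) (0, 0) (11, 0) (11, 27.9712)]  |A|=318.4343
5. ⊥bis P2·P4 via (6.96,18.54): [(0, 29.9259) (0, 19.0839) (11, 18.2243) (11, 27.9712)]  |A|=113.2392
6. ⊥bis P2·P5 via (8.915,24.195): [(8.8464, 28.3539) (0, 29.9259) (0, 19.0839) (9.011, 18.3797)]  |A|=92.8367
7. ⊥bis P2·P6 via (6.285,45.48): [(8.8464, 28.3539) (0, 29.9259) (0, 19.0839) (9.011, 18.3797)]  |A|=92.8367
8. ⊥bis P2·P7 via (8.655,24.76): [(8.9148, 24.2074) (6.794, 28.7186) (0, 29.9259) (0, 19.0839) (9.011, 18.3797)]  |A|=88.594
9. canonical 5-gon: [(8.9148, 24.2074) (6.794, 28.7186) (0, 29.9259) (0, 19.0839) (9.011, 18.3797)]
10. shoelace: 88.594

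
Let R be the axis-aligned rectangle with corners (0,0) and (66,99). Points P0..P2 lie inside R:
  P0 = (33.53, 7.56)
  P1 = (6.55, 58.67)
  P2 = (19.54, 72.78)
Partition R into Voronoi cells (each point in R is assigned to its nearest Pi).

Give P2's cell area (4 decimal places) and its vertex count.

1. box [0,66]×[0,99]: [(0, 0) (66, 0) (66, 99) (0, 99)]
2. ⊥bis P2·P0 via (26.535,40.17): [(0, 34.4781) (66, 48.6354) (66, 99) (0, 99)]  |A|=3791.253
3. ⊥bis P2·P1 via (13.045,65.725): [(0, 77.7345) (38.1071, 42.6523) (66, 48.6354) (66, 99) (0, 99)]  |A|=2967.0652
4. canonical 5-gon: [(0, 77.7345) (38.1071, 42.6523) (66, 48.6354) (66, 99) (0, 99)]
5. shoelace: 2967.0652

Area of P2's cell: 2967.0652 (5 vertices)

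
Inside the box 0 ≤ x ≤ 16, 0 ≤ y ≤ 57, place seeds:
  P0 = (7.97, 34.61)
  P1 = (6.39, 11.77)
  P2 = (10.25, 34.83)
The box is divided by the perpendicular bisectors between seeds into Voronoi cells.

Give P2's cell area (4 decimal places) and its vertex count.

Area of P2's cell: 254.4820 (4 vertices)

1. box [0,16]×[0,57]: [(0, 0) (16, 0) (16, 57) (0, 57)]
2. ⊥bis P2·P0 via (9.11,34.72): [(12.4602, 0) (16, 0) (16, 57) (6.9602, 57)]  |A|=358.52
3. ⊥bis P2·P1 via (8.32,23.3): [(10.243, 22.9781) (16, 22.0144) (16, 57) (6.9602, 57)]  |A|=254.482
4. canonical 4-gon: [(10.243, 22.9781) (16, 22.0144) (16, 57) (6.9602, 57)]
5. shoelace: 254.482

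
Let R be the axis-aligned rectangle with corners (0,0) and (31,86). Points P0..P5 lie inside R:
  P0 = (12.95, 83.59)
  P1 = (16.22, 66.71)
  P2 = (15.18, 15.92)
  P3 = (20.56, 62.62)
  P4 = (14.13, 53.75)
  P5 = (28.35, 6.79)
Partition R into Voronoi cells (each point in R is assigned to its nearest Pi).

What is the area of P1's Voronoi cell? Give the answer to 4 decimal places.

1. box [0,31]×[0,86]: [(0, 0) (31, 0) (31, 86) (0, 86)]
2. ⊥bis P1·P0 via (14.585,75.15): [(0, 72.3246) (0, 0) (31, 0) (31, 78.3299)]  |A|=2335.1449
3. ⊥bis P1·P2 via (15.7,41.315): [(0, 72.3246) (0, 41.6365) (31, 41.0017) (31, 78.3299)]  |A|=1054.2529
4. ⊥bis P1·P3 via (18.39,64.665): [(0, 72.3246) (0, 45.1509) (31, 78.0458) (31, 78.3299)]  |A|=425.596
5. ⊥bis P1·P4 via (15.175,60.23): [(0, 72.3246) (0, 62.6772) (14.3377, 60.365) (31, 78.0458) (31, 78.3299)]  |A|=299.9526
6. ⊥bis P1·P5 via (22.285,36.75): [(0, 72.3246) (0, 62.6772) (14.3377, 60.365) (31, 78.0458) (31, 78.3299)]  |A|=299.9526
7. canonical 5-gon: [(0, 72.3246) (0, 62.6772) (14.3377, 60.365) (31, 78.0458) (31, 78.3299)]
8. shoelace: 299.9526

Area of P1's cell: 299.9526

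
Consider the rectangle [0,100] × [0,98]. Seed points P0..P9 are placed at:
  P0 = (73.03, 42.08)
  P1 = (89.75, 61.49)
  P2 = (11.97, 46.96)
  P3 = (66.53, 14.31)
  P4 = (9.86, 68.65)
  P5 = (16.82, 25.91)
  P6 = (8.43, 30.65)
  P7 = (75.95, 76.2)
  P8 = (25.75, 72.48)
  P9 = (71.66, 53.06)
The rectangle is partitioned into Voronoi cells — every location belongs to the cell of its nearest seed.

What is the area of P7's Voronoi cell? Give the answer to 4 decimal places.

1. box [0,100]×[0,98]: [(0, 0) (100, 0) (100, 98) (0, 98)]
2. ⊥bis P7·P0 via (74.49,59.14): [(0, 65.5149) (100, 56.9568) (100, 98) (0, 98)]  |A|=3676.4138
3. ⊥bis P7·P1 via (82.85,68.845): [(0, 65.5149) (72.671, 59.2957) (100, 84.9341) (100, 98) (0, 98)]  |A|=3294.1189
4. ⊥bis P7·P2 via (43.96,61.58): [(43.8778, 61.7598) (72.671, 59.2957) (100, 84.9341) (100, 98) (27.3154, 98)]  |A|=2086.4725
5. ⊥bis P7·P3 via (71.24,45.255): [(43.8778, 61.7598) (72.671, 59.2957) (100, 84.9341) (100, 98) (27.3154, 98)]  |A|=2086.4725
6. ⊥bis P7·P4 via (42.905,72.425): [(44.1258, 61.7386) (72.671, 59.2957) (100, 84.9341) (100, 98) (39.9834, 98)]  |A|=1852.4762
7. ⊥bis P7·P5 via (46.385,51.055): [(44.1258, 61.7386) (72.671, 59.2957) (100, 84.9341) (100, 98) (39.9834, 98)]  |A|=1852.4762
8. ⊥bis P7·P6 via (42.19,53.425): [(44.1258, 61.7386) (72.671, 59.2957) (100, 84.9341) (100, 98) (39.9834, 98)]  |A|=1852.4762
9. ⊥bis P7·P8 via (50.85,74.34): [(51.8327, 61.079) (72.671, 59.2957) (100, 84.9341) (100, 98) (49.0967, 98)]  |A|=1545.874
10. ⊥bis P7·P9 via (73.805,64.63): [(51.2598, 68.8097) (77.6059, 63.9253) (100, 84.9341) (100, 98) (49.0967, 98)]  |A|=1392.7985
11. canonical 5-gon: [(51.2598, 68.8097) (77.6059, 63.9253) (100, 84.9341) (100, 98) (49.0967, 98)]
12. shoelace: 1392.7985

Area of P7's cell: 1392.7985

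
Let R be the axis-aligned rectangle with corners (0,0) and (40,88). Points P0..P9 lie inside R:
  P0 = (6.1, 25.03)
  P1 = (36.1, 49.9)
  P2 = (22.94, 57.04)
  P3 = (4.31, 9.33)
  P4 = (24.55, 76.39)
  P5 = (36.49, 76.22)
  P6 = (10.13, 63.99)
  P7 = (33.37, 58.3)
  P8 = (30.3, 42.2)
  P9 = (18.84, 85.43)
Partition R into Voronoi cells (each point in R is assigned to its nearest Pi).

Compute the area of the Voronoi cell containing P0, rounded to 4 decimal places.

Area of P0's cell: 587.9411

1. box [0,40]×[0,88]: [(0, 0) (40, 0) (40, 88) (0, 88)]
2. ⊥bis P0·P1 via (21.1,37.465): [(0, 62.9174) (0, 0) (40, 0) (40, 14.6664)]  |A|=1551.676
3. ⊥bis P0·P2 via (14.52,41.035): [(20.9407, 37.6572) (0, 48.6738) (0, 0) (40, 0) (40, 14.6664)]  |A|=1402.5407
4. ⊥bis P0·P3 via (5.205,17.18): [(20.9407, 37.6572) (0, 48.6738) (0, 17.7734) (40, 13.2129) (40, 14.6664)]  |A|=782.8134
5. ⊥bis P0·P4 via (15.325,50.71): [(20.9407, 37.6572) (0, 48.6738) (0, 17.7734) (40, 13.2129) (40, 14.6664)]  |A|=782.8134
6. ⊥bis P0·P5 via (21.295,50.625): [(20.9407, 37.6572) (0, 48.6738) (0, 17.7734) (40, 13.2129) (40, 14.6664)]  |A|=782.8134
7. ⊥bis P0·P6 via (8.115,44.51): [(20.9407, 37.6572) (7.8656, 44.5358) (0, 45.3494) (0, 17.7734) (40, 13.2129) (40, 14.6664)]  |A|=769.7394
8. ⊥bis P0·P7 via (19.735,41.665): [(20.9407, 37.6572) (7.8656, 44.5358) (0, 45.3494) (0, 17.7734) (40, 13.2129) (40, 14.6664)]  |A|=769.7394
9. ⊥bis P0·P8 via (18.2,33.615): [(11.9918, 42.365) (7.8656, 44.5358) (0, 45.3494) (0, 17.7734) (32.0307, 14.1215)]  |A|=587.9411
10. ⊥bis P0·P9 via (12.47,55.23): [(11.9918, 42.365) (7.8656, 44.5358) (0, 45.3494) (0, 17.7734) (32.0307, 14.1215)]  |A|=587.9411
11. canonical 5-gon: [(11.9918, 42.365) (7.8656, 44.5358) (0, 45.3494) (0, 17.7734) (32.0307, 14.1215)]
12. shoelace: 587.9411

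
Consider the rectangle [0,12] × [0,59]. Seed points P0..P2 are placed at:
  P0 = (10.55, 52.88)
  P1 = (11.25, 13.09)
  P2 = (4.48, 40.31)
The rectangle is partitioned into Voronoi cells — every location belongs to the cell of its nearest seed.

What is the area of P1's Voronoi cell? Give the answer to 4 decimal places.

Area of P1's cell: 314.8338

1. box [0,12]×[0,59]: [(0, 0) (12, 0) (12, 59) (0, 59)]
2. ⊥bis P1·P0 via (10.9,32.985): [(0, 32.7932) (0, 0) (12, 0) (12, 33.0044)]  |A|=394.7856
3. ⊥bis P1·P2 via (7.865,26.7): [(0, 24.7439) (0, 0) (12, 0) (12, 27.7284)]  |A|=314.8338
4. canonical 4-gon: [(0, 24.7439) (0, 0) (12, 0) (12, 27.7284)]
5. shoelace: 314.8338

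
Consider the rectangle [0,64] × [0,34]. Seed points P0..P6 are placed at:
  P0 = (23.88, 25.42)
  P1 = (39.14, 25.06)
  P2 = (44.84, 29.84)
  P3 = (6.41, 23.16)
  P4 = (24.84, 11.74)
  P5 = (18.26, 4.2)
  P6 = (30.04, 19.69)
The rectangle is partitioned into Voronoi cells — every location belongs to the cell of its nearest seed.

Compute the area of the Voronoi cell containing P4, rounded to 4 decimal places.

1. box [0,64]×[0,34]: [(0, 0) (64, 0) (64, 34) (0, 34)]
2. ⊥bis P4·P0 via (24.36,18.58): [(0, 16.8705) (0, 0) (64, 0) (64, 21.3618)]  |A|=1223.433
3. ⊥bis P4·P1 via (31.99,18.4): [(31.3645, 19.0715) (0, 16.8705) (0, 0) (49.129, 0)]  |A|=733.0507
4. ⊥bis P4·P2 via (34.84,20.79): [(31.3645, 19.0715) (0, 16.8705) (0, 0) (49.129, 0)]  |A|=733.0507
5. ⊥bis P4·P3 via (15.625,17.45): [(31.3645, 19.0715) (15.9599, 17.9905) (4.8122, 0) (49.129, 0)]  |A|=555.1371
6. ⊥bis P4·P5 via (21.55,7.97): [(31.3645, 19.0715) (15.9599, 17.9905) (13.8919, 14.6531) (30.6828, 0) (49.129, 0)]  |A|=365.5957
7. ⊥bis P4·P6 via (27.44,15.715): [(45.4853, 3.9118) (23.1858, 18.4976) (15.9599, 17.9905) (13.8919, 14.6531) (30.6828, 0) (49.129, 0)]  |A|=299.5502
8. canonical 6-gon: [(45.4853, 3.9118) (23.1858, 18.4976) (15.9599, 17.9905) (13.8919, 14.6531) (30.6828, 0) (49.129, 0)]
9. shoelace: 299.5502

Area of P4's cell: 299.5502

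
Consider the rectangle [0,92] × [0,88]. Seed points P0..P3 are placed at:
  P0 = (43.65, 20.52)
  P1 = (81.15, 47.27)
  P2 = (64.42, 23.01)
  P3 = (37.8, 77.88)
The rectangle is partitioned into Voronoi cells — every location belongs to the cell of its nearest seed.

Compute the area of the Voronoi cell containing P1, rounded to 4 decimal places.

1. box [0,92]×[0,88]: [(0, 0) (92, 0) (92, 88) (0, 88)]
2. ⊥bis P1·P0 via (62.4,33.895): [(86.5784, 0) (92, 0) (92, 88) (23.8051, 88)]  |A|=3239.1245
3. ⊥bis P1·P2 via (72.785,35.14): [(50.5972, 50.441) (92, 21.8891) (92, 88) (23.8051, 88)]  |A|=2649.255
4. ⊥bis P1·P3 via (59.475,62.575): [(50.8056, 50.2973) (92, 21.8891) (92, 88) (77.4279, 88)]  |A|=1636.4043
5. canonical 4-gon: [(50.8056, 50.2973) (92, 21.8891) (92, 88) (77.4279, 88)]
6. shoelace: 1636.4043

Area of P1's cell: 1636.4043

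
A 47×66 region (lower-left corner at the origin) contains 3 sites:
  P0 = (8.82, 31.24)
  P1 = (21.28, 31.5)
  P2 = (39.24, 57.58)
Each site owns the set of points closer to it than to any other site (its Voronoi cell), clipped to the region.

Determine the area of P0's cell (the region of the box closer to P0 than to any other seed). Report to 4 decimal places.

Area of P0's cell: 943.2153

1. box [0,47]×[0,66]: [(0, 0) (47, 0) (47, 66) (0, 66)]
2. ⊥bis P0·P1 via (15.05,31.37): [(0, 0) (15.7046, 0) (14.3274, 66) (0, 66)]  |A|=991.0552
3. ⊥bis P0·P2 via (24.03,44.41): [(0, 0) (15.7046, 0) (14.5494, 55.3591) (5.3357, 66) (0, 66)]  |A|=943.2153
4. canonical 5-gon: [(0, 0) (15.7046, 0) (14.5494, 55.3591) (5.3357, 66) (0, 66)]
5. shoelace: 943.2153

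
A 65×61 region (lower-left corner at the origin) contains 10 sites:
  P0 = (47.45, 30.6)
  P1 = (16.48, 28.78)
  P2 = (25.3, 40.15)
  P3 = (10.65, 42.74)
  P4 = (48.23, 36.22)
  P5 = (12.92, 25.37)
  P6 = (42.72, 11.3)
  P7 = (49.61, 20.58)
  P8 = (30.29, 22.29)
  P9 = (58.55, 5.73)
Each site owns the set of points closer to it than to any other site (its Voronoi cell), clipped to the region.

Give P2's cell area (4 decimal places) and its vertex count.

1. box [0,65]×[0,61]: [(0, 0) (65, 0) (65, 61) (0, 61)]
2. ⊥bis P2·P0 via (36.375,35.375): [(0, 0) (21.123, 0) (47.4233, 61) (0, 61)]  |A|=2090.6614
3. ⊥bis P2·P1 via (20.89,34.465): [(0, 50.6699) (32.2, 25.6916) (47.4233, 61) (0, 61)]  |A|=1003.5348
4. ⊥bis P2·P3 via (17.975,41.445): [(17.2414, 37.2953) (32.2, 25.6916) (47.4233, 61) (21.4322, 61)]  |A|=660.4611
5. ⊥bis P2·P4 via (36.765,38.185): [(17.2414, 37.2953) (32.2, 25.6916) (36.2229, 35.0223) (40.6753, 61) (21.4322, 61)]  |A|=572.813
6. ⊥bis P2·P5 via (19.11,32.76): [(17.2414, 37.2953) (32.2, 25.6916) (36.2229, 35.0223) (40.6753, 61) (21.4322, 61)]  |A|=572.813
7. ⊥bis P2·P6 via (34.01,25.725): [(17.2414, 37.2953) (32.2, 25.6916) (36.2229, 35.0223) (40.6753, 61) (21.4322, 61)]  |A|=572.813
8. ⊥bis P2·P7 via (37.455,30.365): [(17.2414, 37.2953) (32.2, 25.6916) (36.2229, 35.0223) (40.6753, 61) (21.4322, 61)]  |A|=572.813
9. ⊥bis P2·P8 via (27.795,31.22): [(17.2414, 37.2953) (25.7939, 30.6609) (35.5133, 33.3765) (36.2229, 35.0223) (40.6753, 61) (21.4322, 61)]  |A|=539.9654
10. ⊥bis P2·P9 via (41.925,22.94): [(17.2414, 37.2953) (25.7939, 30.6609) (35.5133, 33.3765) (36.2229, 35.0223) (40.6753, 61) (21.4322, 61)]  |A|=539.9654
11. canonical 6-gon: [(17.2414, 37.2953) (25.7939, 30.6609) (35.5133, 33.3765) (36.2229, 35.0223) (40.6753, 61) (21.4322, 61)]
12. shoelace: 539.9654

Area of P2's cell: 539.9654 (6 vertices)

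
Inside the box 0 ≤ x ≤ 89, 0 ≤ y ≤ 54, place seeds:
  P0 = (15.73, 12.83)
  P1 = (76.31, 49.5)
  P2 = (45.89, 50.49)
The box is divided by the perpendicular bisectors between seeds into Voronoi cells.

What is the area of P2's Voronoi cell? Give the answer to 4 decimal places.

Area of P2's cell: 1327.1441

1. box [0,89]×[0,54]: [(0, 0) (89, 0) (89, 54) (0, 54)]
2. ⊥bis P2·P0 via (30.81,31.66): [(70.343, 0) (89, 0) (89, 54) (2.9146, 54)]  |A|=2828.0437
3. ⊥bis P2·P1 via (61.1,49.995): [(59.7491, 8.4842) (61.2303, 54) (2.9146, 54)]  |A|=1327.1441
4. canonical 3-gon: [(59.7491, 8.4842) (61.2303, 54) (2.9146, 54)]
5. shoelace: 1327.1441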